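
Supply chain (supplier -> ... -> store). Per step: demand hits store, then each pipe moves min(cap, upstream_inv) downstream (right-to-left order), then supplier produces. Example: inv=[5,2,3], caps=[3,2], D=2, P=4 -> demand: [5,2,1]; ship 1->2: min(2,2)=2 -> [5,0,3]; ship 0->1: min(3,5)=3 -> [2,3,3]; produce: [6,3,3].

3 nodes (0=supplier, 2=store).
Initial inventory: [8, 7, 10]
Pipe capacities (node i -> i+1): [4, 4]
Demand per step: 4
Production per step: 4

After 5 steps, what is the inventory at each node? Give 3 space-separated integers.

Step 1: demand=4,sold=4 ship[1->2]=4 ship[0->1]=4 prod=4 -> inv=[8 7 10]
Step 2: demand=4,sold=4 ship[1->2]=4 ship[0->1]=4 prod=4 -> inv=[8 7 10]
Step 3: demand=4,sold=4 ship[1->2]=4 ship[0->1]=4 prod=4 -> inv=[8 7 10]
Step 4: demand=4,sold=4 ship[1->2]=4 ship[0->1]=4 prod=4 -> inv=[8 7 10]
Step 5: demand=4,sold=4 ship[1->2]=4 ship[0->1]=4 prod=4 -> inv=[8 7 10]

8 7 10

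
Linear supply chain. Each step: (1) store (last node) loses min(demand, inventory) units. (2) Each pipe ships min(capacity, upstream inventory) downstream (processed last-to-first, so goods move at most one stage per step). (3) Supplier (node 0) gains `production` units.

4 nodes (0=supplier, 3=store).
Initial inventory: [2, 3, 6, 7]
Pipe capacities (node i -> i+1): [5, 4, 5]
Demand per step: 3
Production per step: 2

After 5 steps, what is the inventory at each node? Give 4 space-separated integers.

Step 1: demand=3,sold=3 ship[2->3]=5 ship[1->2]=3 ship[0->1]=2 prod=2 -> inv=[2 2 4 9]
Step 2: demand=3,sold=3 ship[2->3]=4 ship[1->2]=2 ship[0->1]=2 prod=2 -> inv=[2 2 2 10]
Step 3: demand=3,sold=3 ship[2->3]=2 ship[1->2]=2 ship[0->1]=2 prod=2 -> inv=[2 2 2 9]
Step 4: demand=3,sold=3 ship[2->3]=2 ship[1->2]=2 ship[0->1]=2 prod=2 -> inv=[2 2 2 8]
Step 5: demand=3,sold=3 ship[2->3]=2 ship[1->2]=2 ship[0->1]=2 prod=2 -> inv=[2 2 2 7]

2 2 2 7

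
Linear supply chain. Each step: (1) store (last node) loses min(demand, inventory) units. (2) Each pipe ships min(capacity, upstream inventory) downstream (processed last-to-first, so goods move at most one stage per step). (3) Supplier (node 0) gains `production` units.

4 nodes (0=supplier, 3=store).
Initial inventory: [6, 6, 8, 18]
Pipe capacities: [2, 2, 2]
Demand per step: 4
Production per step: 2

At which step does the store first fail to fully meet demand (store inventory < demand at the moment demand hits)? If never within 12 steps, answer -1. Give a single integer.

Step 1: demand=4,sold=4 ship[2->3]=2 ship[1->2]=2 ship[0->1]=2 prod=2 -> [6 6 8 16]
Step 2: demand=4,sold=4 ship[2->3]=2 ship[1->2]=2 ship[0->1]=2 prod=2 -> [6 6 8 14]
Step 3: demand=4,sold=4 ship[2->3]=2 ship[1->2]=2 ship[0->1]=2 prod=2 -> [6 6 8 12]
Step 4: demand=4,sold=4 ship[2->3]=2 ship[1->2]=2 ship[0->1]=2 prod=2 -> [6 6 8 10]
Step 5: demand=4,sold=4 ship[2->3]=2 ship[1->2]=2 ship[0->1]=2 prod=2 -> [6 6 8 8]
Step 6: demand=4,sold=4 ship[2->3]=2 ship[1->2]=2 ship[0->1]=2 prod=2 -> [6 6 8 6]
Step 7: demand=4,sold=4 ship[2->3]=2 ship[1->2]=2 ship[0->1]=2 prod=2 -> [6 6 8 4]
Step 8: demand=4,sold=4 ship[2->3]=2 ship[1->2]=2 ship[0->1]=2 prod=2 -> [6 6 8 2]
Step 9: demand=4,sold=2 ship[2->3]=2 ship[1->2]=2 ship[0->1]=2 prod=2 -> [6 6 8 2]
Step 10: demand=4,sold=2 ship[2->3]=2 ship[1->2]=2 ship[0->1]=2 prod=2 -> [6 6 8 2]
Step 11: demand=4,sold=2 ship[2->3]=2 ship[1->2]=2 ship[0->1]=2 prod=2 -> [6 6 8 2]
Step 12: demand=4,sold=2 ship[2->3]=2 ship[1->2]=2 ship[0->1]=2 prod=2 -> [6 6 8 2]
First stockout at step 9

9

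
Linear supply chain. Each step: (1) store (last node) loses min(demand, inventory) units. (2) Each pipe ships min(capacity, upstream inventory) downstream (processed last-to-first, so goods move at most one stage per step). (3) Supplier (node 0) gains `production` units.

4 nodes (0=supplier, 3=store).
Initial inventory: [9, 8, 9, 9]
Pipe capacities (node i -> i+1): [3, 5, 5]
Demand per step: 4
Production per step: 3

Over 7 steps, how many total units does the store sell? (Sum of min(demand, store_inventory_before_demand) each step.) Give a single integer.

Answer: 28

Derivation:
Step 1: sold=4 (running total=4) -> [9 6 9 10]
Step 2: sold=4 (running total=8) -> [9 4 9 11]
Step 3: sold=4 (running total=12) -> [9 3 8 12]
Step 4: sold=4 (running total=16) -> [9 3 6 13]
Step 5: sold=4 (running total=20) -> [9 3 4 14]
Step 6: sold=4 (running total=24) -> [9 3 3 14]
Step 7: sold=4 (running total=28) -> [9 3 3 13]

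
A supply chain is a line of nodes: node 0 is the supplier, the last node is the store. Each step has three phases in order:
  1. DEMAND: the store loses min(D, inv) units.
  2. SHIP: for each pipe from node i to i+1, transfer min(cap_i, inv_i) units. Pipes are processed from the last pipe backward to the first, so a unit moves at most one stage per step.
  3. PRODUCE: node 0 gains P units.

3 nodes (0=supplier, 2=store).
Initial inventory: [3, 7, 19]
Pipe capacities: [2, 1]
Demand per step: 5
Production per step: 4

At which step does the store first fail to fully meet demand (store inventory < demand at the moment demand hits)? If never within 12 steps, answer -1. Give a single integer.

Step 1: demand=5,sold=5 ship[1->2]=1 ship[0->1]=2 prod=4 -> [5 8 15]
Step 2: demand=5,sold=5 ship[1->2]=1 ship[0->1]=2 prod=4 -> [7 9 11]
Step 3: demand=5,sold=5 ship[1->2]=1 ship[0->1]=2 prod=4 -> [9 10 7]
Step 4: demand=5,sold=5 ship[1->2]=1 ship[0->1]=2 prod=4 -> [11 11 3]
Step 5: demand=5,sold=3 ship[1->2]=1 ship[0->1]=2 prod=4 -> [13 12 1]
Step 6: demand=5,sold=1 ship[1->2]=1 ship[0->1]=2 prod=4 -> [15 13 1]
Step 7: demand=5,sold=1 ship[1->2]=1 ship[0->1]=2 prod=4 -> [17 14 1]
Step 8: demand=5,sold=1 ship[1->2]=1 ship[0->1]=2 prod=4 -> [19 15 1]
Step 9: demand=5,sold=1 ship[1->2]=1 ship[0->1]=2 prod=4 -> [21 16 1]
Step 10: demand=5,sold=1 ship[1->2]=1 ship[0->1]=2 prod=4 -> [23 17 1]
Step 11: demand=5,sold=1 ship[1->2]=1 ship[0->1]=2 prod=4 -> [25 18 1]
Step 12: demand=5,sold=1 ship[1->2]=1 ship[0->1]=2 prod=4 -> [27 19 1]
First stockout at step 5

5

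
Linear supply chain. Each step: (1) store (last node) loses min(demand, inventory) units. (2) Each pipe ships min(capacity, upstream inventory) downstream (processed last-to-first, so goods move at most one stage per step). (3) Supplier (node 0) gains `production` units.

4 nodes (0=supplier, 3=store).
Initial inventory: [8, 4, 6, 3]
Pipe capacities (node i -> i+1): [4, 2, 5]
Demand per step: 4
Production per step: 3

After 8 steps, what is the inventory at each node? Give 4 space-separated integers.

Step 1: demand=4,sold=3 ship[2->3]=5 ship[1->2]=2 ship[0->1]=4 prod=3 -> inv=[7 6 3 5]
Step 2: demand=4,sold=4 ship[2->3]=3 ship[1->2]=2 ship[0->1]=4 prod=3 -> inv=[6 8 2 4]
Step 3: demand=4,sold=4 ship[2->3]=2 ship[1->2]=2 ship[0->1]=4 prod=3 -> inv=[5 10 2 2]
Step 4: demand=4,sold=2 ship[2->3]=2 ship[1->2]=2 ship[0->1]=4 prod=3 -> inv=[4 12 2 2]
Step 5: demand=4,sold=2 ship[2->3]=2 ship[1->2]=2 ship[0->1]=4 prod=3 -> inv=[3 14 2 2]
Step 6: demand=4,sold=2 ship[2->3]=2 ship[1->2]=2 ship[0->1]=3 prod=3 -> inv=[3 15 2 2]
Step 7: demand=4,sold=2 ship[2->3]=2 ship[1->2]=2 ship[0->1]=3 prod=3 -> inv=[3 16 2 2]
Step 8: demand=4,sold=2 ship[2->3]=2 ship[1->2]=2 ship[0->1]=3 prod=3 -> inv=[3 17 2 2]

3 17 2 2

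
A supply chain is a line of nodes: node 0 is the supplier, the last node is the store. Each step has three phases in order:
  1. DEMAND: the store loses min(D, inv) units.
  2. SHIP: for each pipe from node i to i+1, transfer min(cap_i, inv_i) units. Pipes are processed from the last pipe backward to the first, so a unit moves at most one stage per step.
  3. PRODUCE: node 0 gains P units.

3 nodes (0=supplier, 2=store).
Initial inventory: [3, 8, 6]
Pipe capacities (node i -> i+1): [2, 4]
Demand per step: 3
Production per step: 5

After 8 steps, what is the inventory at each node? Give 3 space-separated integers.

Step 1: demand=3,sold=3 ship[1->2]=4 ship[0->1]=2 prod=5 -> inv=[6 6 7]
Step 2: demand=3,sold=3 ship[1->2]=4 ship[0->1]=2 prod=5 -> inv=[9 4 8]
Step 3: demand=3,sold=3 ship[1->2]=4 ship[0->1]=2 prod=5 -> inv=[12 2 9]
Step 4: demand=3,sold=3 ship[1->2]=2 ship[0->1]=2 prod=5 -> inv=[15 2 8]
Step 5: demand=3,sold=3 ship[1->2]=2 ship[0->1]=2 prod=5 -> inv=[18 2 7]
Step 6: demand=3,sold=3 ship[1->2]=2 ship[0->1]=2 prod=5 -> inv=[21 2 6]
Step 7: demand=3,sold=3 ship[1->2]=2 ship[0->1]=2 prod=5 -> inv=[24 2 5]
Step 8: demand=3,sold=3 ship[1->2]=2 ship[0->1]=2 prod=5 -> inv=[27 2 4]

27 2 4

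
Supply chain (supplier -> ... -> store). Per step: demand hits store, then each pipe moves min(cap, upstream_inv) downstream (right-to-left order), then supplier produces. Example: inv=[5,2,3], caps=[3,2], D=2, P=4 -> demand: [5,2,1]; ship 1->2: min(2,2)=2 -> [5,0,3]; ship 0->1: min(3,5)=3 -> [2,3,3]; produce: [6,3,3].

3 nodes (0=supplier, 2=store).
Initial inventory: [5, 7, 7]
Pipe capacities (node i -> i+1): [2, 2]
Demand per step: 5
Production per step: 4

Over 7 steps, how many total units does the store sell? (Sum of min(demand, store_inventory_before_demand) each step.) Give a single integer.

Answer: 19

Derivation:
Step 1: sold=5 (running total=5) -> [7 7 4]
Step 2: sold=4 (running total=9) -> [9 7 2]
Step 3: sold=2 (running total=11) -> [11 7 2]
Step 4: sold=2 (running total=13) -> [13 7 2]
Step 5: sold=2 (running total=15) -> [15 7 2]
Step 6: sold=2 (running total=17) -> [17 7 2]
Step 7: sold=2 (running total=19) -> [19 7 2]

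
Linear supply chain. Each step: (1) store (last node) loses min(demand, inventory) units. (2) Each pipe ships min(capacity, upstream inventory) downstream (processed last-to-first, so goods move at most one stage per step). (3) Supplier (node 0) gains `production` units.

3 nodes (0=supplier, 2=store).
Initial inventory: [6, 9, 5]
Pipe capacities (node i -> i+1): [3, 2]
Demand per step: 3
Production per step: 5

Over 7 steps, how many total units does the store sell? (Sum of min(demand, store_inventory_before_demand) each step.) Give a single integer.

Step 1: sold=3 (running total=3) -> [8 10 4]
Step 2: sold=3 (running total=6) -> [10 11 3]
Step 3: sold=3 (running total=9) -> [12 12 2]
Step 4: sold=2 (running total=11) -> [14 13 2]
Step 5: sold=2 (running total=13) -> [16 14 2]
Step 6: sold=2 (running total=15) -> [18 15 2]
Step 7: sold=2 (running total=17) -> [20 16 2]

Answer: 17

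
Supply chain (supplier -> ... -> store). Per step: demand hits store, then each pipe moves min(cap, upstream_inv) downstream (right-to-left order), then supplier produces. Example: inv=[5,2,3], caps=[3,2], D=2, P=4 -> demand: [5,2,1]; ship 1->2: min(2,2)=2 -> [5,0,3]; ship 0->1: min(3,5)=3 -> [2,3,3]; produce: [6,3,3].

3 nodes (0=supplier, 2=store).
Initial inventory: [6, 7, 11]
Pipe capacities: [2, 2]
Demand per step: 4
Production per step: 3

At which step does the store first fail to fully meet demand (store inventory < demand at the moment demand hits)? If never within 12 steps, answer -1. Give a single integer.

Step 1: demand=4,sold=4 ship[1->2]=2 ship[0->1]=2 prod=3 -> [7 7 9]
Step 2: demand=4,sold=4 ship[1->2]=2 ship[0->1]=2 prod=3 -> [8 7 7]
Step 3: demand=4,sold=4 ship[1->2]=2 ship[0->1]=2 prod=3 -> [9 7 5]
Step 4: demand=4,sold=4 ship[1->2]=2 ship[0->1]=2 prod=3 -> [10 7 3]
Step 5: demand=4,sold=3 ship[1->2]=2 ship[0->1]=2 prod=3 -> [11 7 2]
Step 6: demand=4,sold=2 ship[1->2]=2 ship[0->1]=2 prod=3 -> [12 7 2]
Step 7: demand=4,sold=2 ship[1->2]=2 ship[0->1]=2 prod=3 -> [13 7 2]
Step 8: demand=4,sold=2 ship[1->2]=2 ship[0->1]=2 prod=3 -> [14 7 2]
Step 9: demand=4,sold=2 ship[1->2]=2 ship[0->1]=2 prod=3 -> [15 7 2]
Step 10: demand=4,sold=2 ship[1->2]=2 ship[0->1]=2 prod=3 -> [16 7 2]
Step 11: demand=4,sold=2 ship[1->2]=2 ship[0->1]=2 prod=3 -> [17 7 2]
Step 12: demand=4,sold=2 ship[1->2]=2 ship[0->1]=2 prod=3 -> [18 7 2]
First stockout at step 5

5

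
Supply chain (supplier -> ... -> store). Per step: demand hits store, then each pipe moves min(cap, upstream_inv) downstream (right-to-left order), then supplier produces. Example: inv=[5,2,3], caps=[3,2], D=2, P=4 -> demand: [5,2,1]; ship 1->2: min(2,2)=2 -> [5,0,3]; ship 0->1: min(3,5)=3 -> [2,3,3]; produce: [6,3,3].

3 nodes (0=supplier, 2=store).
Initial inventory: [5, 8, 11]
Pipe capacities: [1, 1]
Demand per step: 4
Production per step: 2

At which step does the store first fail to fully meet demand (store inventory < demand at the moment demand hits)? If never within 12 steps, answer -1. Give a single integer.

Step 1: demand=4,sold=4 ship[1->2]=1 ship[0->1]=1 prod=2 -> [6 8 8]
Step 2: demand=4,sold=4 ship[1->2]=1 ship[0->1]=1 prod=2 -> [7 8 5]
Step 3: demand=4,sold=4 ship[1->2]=1 ship[0->1]=1 prod=2 -> [8 8 2]
Step 4: demand=4,sold=2 ship[1->2]=1 ship[0->1]=1 prod=2 -> [9 8 1]
Step 5: demand=4,sold=1 ship[1->2]=1 ship[0->1]=1 prod=2 -> [10 8 1]
Step 6: demand=4,sold=1 ship[1->2]=1 ship[0->1]=1 prod=2 -> [11 8 1]
Step 7: demand=4,sold=1 ship[1->2]=1 ship[0->1]=1 prod=2 -> [12 8 1]
Step 8: demand=4,sold=1 ship[1->2]=1 ship[0->1]=1 prod=2 -> [13 8 1]
Step 9: demand=4,sold=1 ship[1->2]=1 ship[0->1]=1 prod=2 -> [14 8 1]
Step 10: demand=4,sold=1 ship[1->2]=1 ship[0->1]=1 prod=2 -> [15 8 1]
Step 11: demand=4,sold=1 ship[1->2]=1 ship[0->1]=1 prod=2 -> [16 8 1]
Step 12: demand=4,sold=1 ship[1->2]=1 ship[0->1]=1 prod=2 -> [17 8 1]
First stockout at step 4

4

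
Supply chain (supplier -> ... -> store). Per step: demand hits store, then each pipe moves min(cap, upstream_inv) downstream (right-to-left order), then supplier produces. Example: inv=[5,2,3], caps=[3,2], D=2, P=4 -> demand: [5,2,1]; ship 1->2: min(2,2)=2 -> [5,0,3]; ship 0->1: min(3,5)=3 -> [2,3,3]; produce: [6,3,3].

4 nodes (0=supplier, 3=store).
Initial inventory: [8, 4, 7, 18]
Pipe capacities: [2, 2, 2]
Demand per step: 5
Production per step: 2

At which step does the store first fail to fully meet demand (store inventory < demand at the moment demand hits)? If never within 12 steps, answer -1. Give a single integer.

Step 1: demand=5,sold=5 ship[2->3]=2 ship[1->2]=2 ship[0->1]=2 prod=2 -> [8 4 7 15]
Step 2: demand=5,sold=5 ship[2->3]=2 ship[1->2]=2 ship[0->1]=2 prod=2 -> [8 4 7 12]
Step 3: demand=5,sold=5 ship[2->3]=2 ship[1->2]=2 ship[0->1]=2 prod=2 -> [8 4 7 9]
Step 4: demand=5,sold=5 ship[2->3]=2 ship[1->2]=2 ship[0->1]=2 prod=2 -> [8 4 7 6]
Step 5: demand=5,sold=5 ship[2->3]=2 ship[1->2]=2 ship[0->1]=2 prod=2 -> [8 4 7 3]
Step 6: demand=5,sold=3 ship[2->3]=2 ship[1->2]=2 ship[0->1]=2 prod=2 -> [8 4 7 2]
Step 7: demand=5,sold=2 ship[2->3]=2 ship[1->2]=2 ship[0->1]=2 prod=2 -> [8 4 7 2]
Step 8: demand=5,sold=2 ship[2->3]=2 ship[1->2]=2 ship[0->1]=2 prod=2 -> [8 4 7 2]
Step 9: demand=5,sold=2 ship[2->3]=2 ship[1->2]=2 ship[0->1]=2 prod=2 -> [8 4 7 2]
Step 10: demand=5,sold=2 ship[2->3]=2 ship[1->2]=2 ship[0->1]=2 prod=2 -> [8 4 7 2]
Step 11: demand=5,sold=2 ship[2->3]=2 ship[1->2]=2 ship[0->1]=2 prod=2 -> [8 4 7 2]
Step 12: demand=5,sold=2 ship[2->3]=2 ship[1->2]=2 ship[0->1]=2 prod=2 -> [8 4 7 2]
First stockout at step 6

6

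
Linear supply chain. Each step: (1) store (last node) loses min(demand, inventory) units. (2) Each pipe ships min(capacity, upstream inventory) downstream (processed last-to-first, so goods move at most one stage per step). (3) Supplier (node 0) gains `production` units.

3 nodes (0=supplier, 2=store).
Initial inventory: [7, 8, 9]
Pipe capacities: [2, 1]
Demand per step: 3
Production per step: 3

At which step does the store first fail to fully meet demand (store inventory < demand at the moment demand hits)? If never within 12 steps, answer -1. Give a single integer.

Step 1: demand=3,sold=3 ship[1->2]=1 ship[0->1]=2 prod=3 -> [8 9 7]
Step 2: demand=3,sold=3 ship[1->2]=1 ship[0->1]=2 prod=3 -> [9 10 5]
Step 3: demand=3,sold=3 ship[1->2]=1 ship[0->1]=2 prod=3 -> [10 11 3]
Step 4: demand=3,sold=3 ship[1->2]=1 ship[0->1]=2 prod=3 -> [11 12 1]
Step 5: demand=3,sold=1 ship[1->2]=1 ship[0->1]=2 prod=3 -> [12 13 1]
Step 6: demand=3,sold=1 ship[1->2]=1 ship[0->1]=2 prod=3 -> [13 14 1]
Step 7: demand=3,sold=1 ship[1->2]=1 ship[0->1]=2 prod=3 -> [14 15 1]
Step 8: demand=3,sold=1 ship[1->2]=1 ship[0->1]=2 prod=3 -> [15 16 1]
Step 9: demand=3,sold=1 ship[1->2]=1 ship[0->1]=2 prod=3 -> [16 17 1]
Step 10: demand=3,sold=1 ship[1->2]=1 ship[0->1]=2 prod=3 -> [17 18 1]
Step 11: demand=3,sold=1 ship[1->2]=1 ship[0->1]=2 prod=3 -> [18 19 1]
Step 12: demand=3,sold=1 ship[1->2]=1 ship[0->1]=2 prod=3 -> [19 20 1]
First stockout at step 5

5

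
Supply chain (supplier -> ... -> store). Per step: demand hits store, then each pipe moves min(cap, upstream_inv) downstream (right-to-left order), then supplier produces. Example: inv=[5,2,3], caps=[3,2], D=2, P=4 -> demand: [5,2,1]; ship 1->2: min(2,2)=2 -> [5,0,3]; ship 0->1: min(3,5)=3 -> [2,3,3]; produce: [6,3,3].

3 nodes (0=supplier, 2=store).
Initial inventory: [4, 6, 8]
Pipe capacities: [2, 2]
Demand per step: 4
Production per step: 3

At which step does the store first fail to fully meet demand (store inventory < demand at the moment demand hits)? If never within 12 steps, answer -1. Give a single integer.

Step 1: demand=4,sold=4 ship[1->2]=2 ship[0->1]=2 prod=3 -> [5 6 6]
Step 2: demand=4,sold=4 ship[1->2]=2 ship[0->1]=2 prod=3 -> [6 6 4]
Step 3: demand=4,sold=4 ship[1->2]=2 ship[0->1]=2 prod=3 -> [7 6 2]
Step 4: demand=4,sold=2 ship[1->2]=2 ship[0->1]=2 prod=3 -> [8 6 2]
Step 5: demand=4,sold=2 ship[1->2]=2 ship[0->1]=2 prod=3 -> [9 6 2]
Step 6: demand=4,sold=2 ship[1->2]=2 ship[0->1]=2 prod=3 -> [10 6 2]
Step 7: demand=4,sold=2 ship[1->2]=2 ship[0->1]=2 prod=3 -> [11 6 2]
Step 8: demand=4,sold=2 ship[1->2]=2 ship[0->1]=2 prod=3 -> [12 6 2]
Step 9: demand=4,sold=2 ship[1->2]=2 ship[0->1]=2 prod=3 -> [13 6 2]
Step 10: demand=4,sold=2 ship[1->2]=2 ship[0->1]=2 prod=3 -> [14 6 2]
Step 11: demand=4,sold=2 ship[1->2]=2 ship[0->1]=2 prod=3 -> [15 6 2]
Step 12: demand=4,sold=2 ship[1->2]=2 ship[0->1]=2 prod=3 -> [16 6 2]
First stockout at step 4

4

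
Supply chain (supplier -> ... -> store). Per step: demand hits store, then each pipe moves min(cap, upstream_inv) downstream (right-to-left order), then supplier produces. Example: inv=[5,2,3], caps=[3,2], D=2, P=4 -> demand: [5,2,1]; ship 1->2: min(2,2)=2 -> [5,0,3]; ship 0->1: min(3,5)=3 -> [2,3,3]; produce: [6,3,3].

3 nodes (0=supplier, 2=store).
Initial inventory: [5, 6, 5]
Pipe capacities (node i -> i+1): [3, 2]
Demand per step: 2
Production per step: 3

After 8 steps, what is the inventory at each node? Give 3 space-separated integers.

Step 1: demand=2,sold=2 ship[1->2]=2 ship[0->1]=3 prod=3 -> inv=[5 7 5]
Step 2: demand=2,sold=2 ship[1->2]=2 ship[0->1]=3 prod=3 -> inv=[5 8 5]
Step 3: demand=2,sold=2 ship[1->2]=2 ship[0->1]=3 prod=3 -> inv=[5 9 5]
Step 4: demand=2,sold=2 ship[1->2]=2 ship[0->1]=3 prod=3 -> inv=[5 10 5]
Step 5: demand=2,sold=2 ship[1->2]=2 ship[0->1]=3 prod=3 -> inv=[5 11 5]
Step 6: demand=2,sold=2 ship[1->2]=2 ship[0->1]=3 prod=3 -> inv=[5 12 5]
Step 7: demand=2,sold=2 ship[1->2]=2 ship[0->1]=3 prod=3 -> inv=[5 13 5]
Step 8: demand=2,sold=2 ship[1->2]=2 ship[0->1]=3 prod=3 -> inv=[5 14 5]

5 14 5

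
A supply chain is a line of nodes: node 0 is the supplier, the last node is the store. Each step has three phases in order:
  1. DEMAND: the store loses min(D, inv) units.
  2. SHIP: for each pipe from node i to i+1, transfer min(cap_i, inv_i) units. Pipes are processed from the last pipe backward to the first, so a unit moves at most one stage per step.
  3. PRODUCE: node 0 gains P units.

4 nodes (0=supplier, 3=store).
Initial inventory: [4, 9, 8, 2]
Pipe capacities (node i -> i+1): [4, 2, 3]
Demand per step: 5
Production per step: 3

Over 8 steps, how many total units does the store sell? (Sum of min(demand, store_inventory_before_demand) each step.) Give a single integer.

Answer: 22

Derivation:
Step 1: sold=2 (running total=2) -> [3 11 7 3]
Step 2: sold=3 (running total=5) -> [3 12 6 3]
Step 3: sold=3 (running total=8) -> [3 13 5 3]
Step 4: sold=3 (running total=11) -> [3 14 4 3]
Step 5: sold=3 (running total=14) -> [3 15 3 3]
Step 6: sold=3 (running total=17) -> [3 16 2 3]
Step 7: sold=3 (running total=20) -> [3 17 2 2]
Step 8: sold=2 (running total=22) -> [3 18 2 2]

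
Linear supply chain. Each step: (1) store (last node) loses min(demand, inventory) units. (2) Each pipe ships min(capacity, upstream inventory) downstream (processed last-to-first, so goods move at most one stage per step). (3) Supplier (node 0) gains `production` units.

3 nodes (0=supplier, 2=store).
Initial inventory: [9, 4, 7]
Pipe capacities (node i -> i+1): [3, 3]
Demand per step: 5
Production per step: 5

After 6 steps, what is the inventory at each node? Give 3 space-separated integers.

Step 1: demand=5,sold=5 ship[1->2]=3 ship[0->1]=3 prod=5 -> inv=[11 4 5]
Step 2: demand=5,sold=5 ship[1->2]=3 ship[0->1]=3 prod=5 -> inv=[13 4 3]
Step 3: demand=5,sold=3 ship[1->2]=3 ship[0->1]=3 prod=5 -> inv=[15 4 3]
Step 4: demand=5,sold=3 ship[1->2]=3 ship[0->1]=3 prod=5 -> inv=[17 4 3]
Step 5: demand=5,sold=3 ship[1->2]=3 ship[0->1]=3 prod=5 -> inv=[19 4 3]
Step 6: demand=5,sold=3 ship[1->2]=3 ship[0->1]=3 prod=5 -> inv=[21 4 3]

21 4 3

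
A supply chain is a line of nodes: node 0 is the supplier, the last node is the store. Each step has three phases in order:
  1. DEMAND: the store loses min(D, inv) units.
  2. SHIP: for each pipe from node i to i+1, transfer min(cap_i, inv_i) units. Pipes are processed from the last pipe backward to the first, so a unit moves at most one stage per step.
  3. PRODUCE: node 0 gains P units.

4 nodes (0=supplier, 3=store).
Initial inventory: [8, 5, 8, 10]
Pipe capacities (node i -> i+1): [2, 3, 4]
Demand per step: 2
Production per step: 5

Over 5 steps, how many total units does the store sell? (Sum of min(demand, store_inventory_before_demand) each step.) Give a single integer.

Step 1: sold=2 (running total=2) -> [11 4 7 12]
Step 2: sold=2 (running total=4) -> [14 3 6 14]
Step 3: sold=2 (running total=6) -> [17 2 5 16]
Step 4: sold=2 (running total=8) -> [20 2 3 18]
Step 5: sold=2 (running total=10) -> [23 2 2 19]

Answer: 10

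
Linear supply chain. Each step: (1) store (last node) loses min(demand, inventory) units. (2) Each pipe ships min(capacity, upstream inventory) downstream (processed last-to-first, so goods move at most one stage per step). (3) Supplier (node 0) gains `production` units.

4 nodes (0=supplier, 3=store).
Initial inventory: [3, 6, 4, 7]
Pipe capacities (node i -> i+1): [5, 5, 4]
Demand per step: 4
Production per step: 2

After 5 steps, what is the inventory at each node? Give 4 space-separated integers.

Step 1: demand=4,sold=4 ship[2->3]=4 ship[1->2]=5 ship[0->1]=3 prod=2 -> inv=[2 4 5 7]
Step 2: demand=4,sold=4 ship[2->3]=4 ship[1->2]=4 ship[0->1]=2 prod=2 -> inv=[2 2 5 7]
Step 3: demand=4,sold=4 ship[2->3]=4 ship[1->2]=2 ship[0->1]=2 prod=2 -> inv=[2 2 3 7]
Step 4: demand=4,sold=4 ship[2->3]=3 ship[1->2]=2 ship[0->1]=2 prod=2 -> inv=[2 2 2 6]
Step 5: demand=4,sold=4 ship[2->3]=2 ship[1->2]=2 ship[0->1]=2 prod=2 -> inv=[2 2 2 4]

2 2 2 4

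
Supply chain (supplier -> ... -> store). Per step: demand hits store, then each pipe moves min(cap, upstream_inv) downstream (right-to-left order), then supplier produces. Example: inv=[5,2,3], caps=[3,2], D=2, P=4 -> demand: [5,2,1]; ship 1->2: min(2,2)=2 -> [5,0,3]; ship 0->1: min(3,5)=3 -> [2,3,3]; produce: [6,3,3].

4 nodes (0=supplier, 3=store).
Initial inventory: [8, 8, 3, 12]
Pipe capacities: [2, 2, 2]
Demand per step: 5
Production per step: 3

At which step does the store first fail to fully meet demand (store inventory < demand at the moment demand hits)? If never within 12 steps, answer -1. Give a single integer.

Step 1: demand=5,sold=5 ship[2->3]=2 ship[1->2]=2 ship[0->1]=2 prod=3 -> [9 8 3 9]
Step 2: demand=5,sold=5 ship[2->3]=2 ship[1->2]=2 ship[0->1]=2 prod=3 -> [10 8 3 6]
Step 3: demand=5,sold=5 ship[2->3]=2 ship[1->2]=2 ship[0->1]=2 prod=3 -> [11 8 3 3]
Step 4: demand=5,sold=3 ship[2->3]=2 ship[1->2]=2 ship[0->1]=2 prod=3 -> [12 8 3 2]
Step 5: demand=5,sold=2 ship[2->3]=2 ship[1->2]=2 ship[0->1]=2 prod=3 -> [13 8 3 2]
Step 6: demand=5,sold=2 ship[2->3]=2 ship[1->2]=2 ship[0->1]=2 prod=3 -> [14 8 3 2]
Step 7: demand=5,sold=2 ship[2->3]=2 ship[1->2]=2 ship[0->1]=2 prod=3 -> [15 8 3 2]
Step 8: demand=5,sold=2 ship[2->3]=2 ship[1->2]=2 ship[0->1]=2 prod=3 -> [16 8 3 2]
Step 9: demand=5,sold=2 ship[2->3]=2 ship[1->2]=2 ship[0->1]=2 prod=3 -> [17 8 3 2]
Step 10: demand=5,sold=2 ship[2->3]=2 ship[1->2]=2 ship[0->1]=2 prod=3 -> [18 8 3 2]
Step 11: demand=5,sold=2 ship[2->3]=2 ship[1->2]=2 ship[0->1]=2 prod=3 -> [19 8 3 2]
Step 12: demand=5,sold=2 ship[2->3]=2 ship[1->2]=2 ship[0->1]=2 prod=3 -> [20 8 3 2]
First stockout at step 4

4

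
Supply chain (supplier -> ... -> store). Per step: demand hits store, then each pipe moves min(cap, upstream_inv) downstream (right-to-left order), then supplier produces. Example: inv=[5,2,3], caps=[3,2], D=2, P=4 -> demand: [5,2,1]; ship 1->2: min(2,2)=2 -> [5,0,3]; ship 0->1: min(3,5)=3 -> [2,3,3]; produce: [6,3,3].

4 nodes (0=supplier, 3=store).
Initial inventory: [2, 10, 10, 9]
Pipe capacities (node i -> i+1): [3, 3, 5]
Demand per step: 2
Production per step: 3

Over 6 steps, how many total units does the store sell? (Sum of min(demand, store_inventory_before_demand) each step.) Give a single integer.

Step 1: sold=2 (running total=2) -> [3 9 8 12]
Step 2: sold=2 (running total=4) -> [3 9 6 15]
Step 3: sold=2 (running total=6) -> [3 9 4 18]
Step 4: sold=2 (running total=8) -> [3 9 3 20]
Step 5: sold=2 (running total=10) -> [3 9 3 21]
Step 6: sold=2 (running total=12) -> [3 9 3 22]

Answer: 12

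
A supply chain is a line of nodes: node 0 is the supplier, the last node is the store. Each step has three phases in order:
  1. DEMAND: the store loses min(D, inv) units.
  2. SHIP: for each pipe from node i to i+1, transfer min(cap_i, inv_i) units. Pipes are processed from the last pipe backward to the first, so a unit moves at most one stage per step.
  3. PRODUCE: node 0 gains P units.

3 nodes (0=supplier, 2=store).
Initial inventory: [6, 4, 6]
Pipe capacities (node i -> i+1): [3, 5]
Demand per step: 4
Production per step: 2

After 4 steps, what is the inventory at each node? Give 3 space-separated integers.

Step 1: demand=4,sold=4 ship[1->2]=4 ship[0->1]=3 prod=2 -> inv=[5 3 6]
Step 2: demand=4,sold=4 ship[1->2]=3 ship[0->1]=3 prod=2 -> inv=[4 3 5]
Step 3: demand=4,sold=4 ship[1->2]=3 ship[0->1]=3 prod=2 -> inv=[3 3 4]
Step 4: demand=4,sold=4 ship[1->2]=3 ship[0->1]=3 prod=2 -> inv=[2 3 3]

2 3 3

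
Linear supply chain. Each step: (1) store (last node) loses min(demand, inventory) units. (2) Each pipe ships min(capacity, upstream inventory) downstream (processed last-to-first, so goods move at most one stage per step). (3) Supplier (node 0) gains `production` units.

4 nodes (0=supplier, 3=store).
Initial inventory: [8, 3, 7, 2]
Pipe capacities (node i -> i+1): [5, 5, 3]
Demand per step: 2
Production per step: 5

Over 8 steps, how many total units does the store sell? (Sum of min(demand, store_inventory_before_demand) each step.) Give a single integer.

Answer: 16

Derivation:
Step 1: sold=2 (running total=2) -> [8 5 7 3]
Step 2: sold=2 (running total=4) -> [8 5 9 4]
Step 3: sold=2 (running total=6) -> [8 5 11 5]
Step 4: sold=2 (running total=8) -> [8 5 13 6]
Step 5: sold=2 (running total=10) -> [8 5 15 7]
Step 6: sold=2 (running total=12) -> [8 5 17 8]
Step 7: sold=2 (running total=14) -> [8 5 19 9]
Step 8: sold=2 (running total=16) -> [8 5 21 10]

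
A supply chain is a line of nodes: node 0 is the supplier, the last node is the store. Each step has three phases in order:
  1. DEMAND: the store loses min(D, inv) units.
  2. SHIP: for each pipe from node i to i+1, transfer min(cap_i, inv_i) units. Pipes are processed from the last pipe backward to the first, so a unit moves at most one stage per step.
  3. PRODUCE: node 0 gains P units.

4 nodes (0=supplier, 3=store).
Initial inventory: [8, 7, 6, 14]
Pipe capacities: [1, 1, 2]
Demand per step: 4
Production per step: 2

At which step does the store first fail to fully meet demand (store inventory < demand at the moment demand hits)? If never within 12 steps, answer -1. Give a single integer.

Step 1: demand=4,sold=4 ship[2->3]=2 ship[1->2]=1 ship[0->1]=1 prod=2 -> [9 7 5 12]
Step 2: demand=4,sold=4 ship[2->3]=2 ship[1->2]=1 ship[0->1]=1 prod=2 -> [10 7 4 10]
Step 3: demand=4,sold=4 ship[2->3]=2 ship[1->2]=1 ship[0->1]=1 prod=2 -> [11 7 3 8]
Step 4: demand=4,sold=4 ship[2->3]=2 ship[1->2]=1 ship[0->1]=1 prod=2 -> [12 7 2 6]
Step 5: demand=4,sold=4 ship[2->3]=2 ship[1->2]=1 ship[0->1]=1 prod=2 -> [13 7 1 4]
Step 6: demand=4,sold=4 ship[2->3]=1 ship[1->2]=1 ship[0->1]=1 prod=2 -> [14 7 1 1]
Step 7: demand=4,sold=1 ship[2->3]=1 ship[1->2]=1 ship[0->1]=1 prod=2 -> [15 7 1 1]
Step 8: demand=4,sold=1 ship[2->3]=1 ship[1->2]=1 ship[0->1]=1 prod=2 -> [16 7 1 1]
Step 9: demand=4,sold=1 ship[2->3]=1 ship[1->2]=1 ship[0->1]=1 prod=2 -> [17 7 1 1]
Step 10: demand=4,sold=1 ship[2->3]=1 ship[1->2]=1 ship[0->1]=1 prod=2 -> [18 7 1 1]
Step 11: demand=4,sold=1 ship[2->3]=1 ship[1->2]=1 ship[0->1]=1 prod=2 -> [19 7 1 1]
Step 12: demand=4,sold=1 ship[2->3]=1 ship[1->2]=1 ship[0->1]=1 prod=2 -> [20 7 1 1]
First stockout at step 7

7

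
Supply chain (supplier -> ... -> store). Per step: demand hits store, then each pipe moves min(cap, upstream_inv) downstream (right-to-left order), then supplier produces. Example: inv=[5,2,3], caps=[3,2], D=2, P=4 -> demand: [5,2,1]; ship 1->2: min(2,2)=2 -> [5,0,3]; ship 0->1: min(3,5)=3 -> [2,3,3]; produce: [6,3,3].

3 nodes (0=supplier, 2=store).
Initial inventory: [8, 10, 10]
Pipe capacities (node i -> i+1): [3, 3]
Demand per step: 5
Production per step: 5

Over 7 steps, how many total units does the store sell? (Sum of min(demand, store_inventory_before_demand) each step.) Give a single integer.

Answer: 28

Derivation:
Step 1: sold=5 (running total=5) -> [10 10 8]
Step 2: sold=5 (running total=10) -> [12 10 6]
Step 3: sold=5 (running total=15) -> [14 10 4]
Step 4: sold=4 (running total=19) -> [16 10 3]
Step 5: sold=3 (running total=22) -> [18 10 3]
Step 6: sold=3 (running total=25) -> [20 10 3]
Step 7: sold=3 (running total=28) -> [22 10 3]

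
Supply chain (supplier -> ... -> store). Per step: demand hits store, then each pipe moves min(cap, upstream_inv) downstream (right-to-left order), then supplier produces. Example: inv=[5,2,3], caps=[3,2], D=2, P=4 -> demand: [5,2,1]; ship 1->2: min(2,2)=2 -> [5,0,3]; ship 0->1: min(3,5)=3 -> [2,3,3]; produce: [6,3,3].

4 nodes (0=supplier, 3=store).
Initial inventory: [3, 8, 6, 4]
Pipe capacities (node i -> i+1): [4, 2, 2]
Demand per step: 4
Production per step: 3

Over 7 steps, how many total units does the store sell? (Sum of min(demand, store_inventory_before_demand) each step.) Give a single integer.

Answer: 16

Derivation:
Step 1: sold=4 (running total=4) -> [3 9 6 2]
Step 2: sold=2 (running total=6) -> [3 10 6 2]
Step 3: sold=2 (running total=8) -> [3 11 6 2]
Step 4: sold=2 (running total=10) -> [3 12 6 2]
Step 5: sold=2 (running total=12) -> [3 13 6 2]
Step 6: sold=2 (running total=14) -> [3 14 6 2]
Step 7: sold=2 (running total=16) -> [3 15 6 2]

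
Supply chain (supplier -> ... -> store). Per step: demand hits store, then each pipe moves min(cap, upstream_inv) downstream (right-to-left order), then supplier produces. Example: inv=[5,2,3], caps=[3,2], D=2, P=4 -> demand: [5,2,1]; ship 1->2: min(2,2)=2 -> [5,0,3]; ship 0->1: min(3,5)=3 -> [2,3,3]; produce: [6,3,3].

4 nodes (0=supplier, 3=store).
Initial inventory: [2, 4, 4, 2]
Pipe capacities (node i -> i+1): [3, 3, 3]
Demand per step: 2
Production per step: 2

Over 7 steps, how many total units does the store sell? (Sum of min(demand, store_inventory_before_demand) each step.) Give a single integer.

Step 1: sold=2 (running total=2) -> [2 3 4 3]
Step 2: sold=2 (running total=4) -> [2 2 4 4]
Step 3: sold=2 (running total=6) -> [2 2 3 5]
Step 4: sold=2 (running total=8) -> [2 2 2 6]
Step 5: sold=2 (running total=10) -> [2 2 2 6]
Step 6: sold=2 (running total=12) -> [2 2 2 6]
Step 7: sold=2 (running total=14) -> [2 2 2 6]

Answer: 14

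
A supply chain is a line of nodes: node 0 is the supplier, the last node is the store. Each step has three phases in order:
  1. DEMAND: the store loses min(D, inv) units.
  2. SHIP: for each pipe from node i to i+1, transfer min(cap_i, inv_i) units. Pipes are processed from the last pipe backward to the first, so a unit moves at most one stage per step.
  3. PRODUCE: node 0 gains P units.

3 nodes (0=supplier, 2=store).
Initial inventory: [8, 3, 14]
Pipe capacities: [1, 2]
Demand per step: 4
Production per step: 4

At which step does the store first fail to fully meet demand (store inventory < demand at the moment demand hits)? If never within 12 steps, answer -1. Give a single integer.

Step 1: demand=4,sold=4 ship[1->2]=2 ship[0->1]=1 prod=4 -> [11 2 12]
Step 2: demand=4,sold=4 ship[1->2]=2 ship[0->1]=1 prod=4 -> [14 1 10]
Step 3: demand=4,sold=4 ship[1->2]=1 ship[0->1]=1 prod=4 -> [17 1 7]
Step 4: demand=4,sold=4 ship[1->2]=1 ship[0->1]=1 prod=4 -> [20 1 4]
Step 5: demand=4,sold=4 ship[1->2]=1 ship[0->1]=1 prod=4 -> [23 1 1]
Step 6: demand=4,sold=1 ship[1->2]=1 ship[0->1]=1 prod=4 -> [26 1 1]
Step 7: demand=4,sold=1 ship[1->2]=1 ship[0->1]=1 prod=4 -> [29 1 1]
Step 8: demand=4,sold=1 ship[1->2]=1 ship[0->1]=1 prod=4 -> [32 1 1]
Step 9: demand=4,sold=1 ship[1->2]=1 ship[0->1]=1 prod=4 -> [35 1 1]
Step 10: demand=4,sold=1 ship[1->2]=1 ship[0->1]=1 prod=4 -> [38 1 1]
Step 11: demand=4,sold=1 ship[1->2]=1 ship[0->1]=1 prod=4 -> [41 1 1]
Step 12: demand=4,sold=1 ship[1->2]=1 ship[0->1]=1 prod=4 -> [44 1 1]
First stockout at step 6

6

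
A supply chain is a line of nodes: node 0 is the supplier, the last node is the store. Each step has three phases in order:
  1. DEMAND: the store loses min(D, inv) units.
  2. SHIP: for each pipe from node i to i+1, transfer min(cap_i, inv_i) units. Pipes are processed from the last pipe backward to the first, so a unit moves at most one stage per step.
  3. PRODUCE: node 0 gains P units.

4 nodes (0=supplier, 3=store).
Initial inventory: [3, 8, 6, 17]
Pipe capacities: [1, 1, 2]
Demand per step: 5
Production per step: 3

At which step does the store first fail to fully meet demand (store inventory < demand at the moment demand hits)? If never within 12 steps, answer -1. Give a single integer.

Step 1: demand=5,sold=5 ship[2->3]=2 ship[1->2]=1 ship[0->1]=1 prod=3 -> [5 8 5 14]
Step 2: demand=5,sold=5 ship[2->3]=2 ship[1->2]=1 ship[0->1]=1 prod=3 -> [7 8 4 11]
Step 3: demand=5,sold=5 ship[2->3]=2 ship[1->2]=1 ship[0->1]=1 prod=3 -> [9 8 3 8]
Step 4: demand=5,sold=5 ship[2->3]=2 ship[1->2]=1 ship[0->1]=1 prod=3 -> [11 8 2 5]
Step 5: demand=5,sold=5 ship[2->3]=2 ship[1->2]=1 ship[0->1]=1 prod=3 -> [13 8 1 2]
Step 6: demand=5,sold=2 ship[2->3]=1 ship[1->2]=1 ship[0->1]=1 prod=3 -> [15 8 1 1]
Step 7: demand=5,sold=1 ship[2->3]=1 ship[1->2]=1 ship[0->1]=1 prod=3 -> [17 8 1 1]
Step 8: demand=5,sold=1 ship[2->3]=1 ship[1->2]=1 ship[0->1]=1 prod=3 -> [19 8 1 1]
Step 9: demand=5,sold=1 ship[2->3]=1 ship[1->2]=1 ship[0->1]=1 prod=3 -> [21 8 1 1]
Step 10: demand=5,sold=1 ship[2->3]=1 ship[1->2]=1 ship[0->1]=1 prod=3 -> [23 8 1 1]
Step 11: demand=5,sold=1 ship[2->3]=1 ship[1->2]=1 ship[0->1]=1 prod=3 -> [25 8 1 1]
Step 12: demand=5,sold=1 ship[2->3]=1 ship[1->2]=1 ship[0->1]=1 prod=3 -> [27 8 1 1]
First stockout at step 6

6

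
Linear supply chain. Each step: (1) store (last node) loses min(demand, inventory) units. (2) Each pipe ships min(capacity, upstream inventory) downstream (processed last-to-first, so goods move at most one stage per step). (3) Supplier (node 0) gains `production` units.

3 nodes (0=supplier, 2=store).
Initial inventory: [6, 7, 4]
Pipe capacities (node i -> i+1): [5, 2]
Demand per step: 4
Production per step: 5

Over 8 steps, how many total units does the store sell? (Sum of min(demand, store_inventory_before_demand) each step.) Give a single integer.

Step 1: sold=4 (running total=4) -> [6 10 2]
Step 2: sold=2 (running total=6) -> [6 13 2]
Step 3: sold=2 (running total=8) -> [6 16 2]
Step 4: sold=2 (running total=10) -> [6 19 2]
Step 5: sold=2 (running total=12) -> [6 22 2]
Step 6: sold=2 (running total=14) -> [6 25 2]
Step 7: sold=2 (running total=16) -> [6 28 2]
Step 8: sold=2 (running total=18) -> [6 31 2]

Answer: 18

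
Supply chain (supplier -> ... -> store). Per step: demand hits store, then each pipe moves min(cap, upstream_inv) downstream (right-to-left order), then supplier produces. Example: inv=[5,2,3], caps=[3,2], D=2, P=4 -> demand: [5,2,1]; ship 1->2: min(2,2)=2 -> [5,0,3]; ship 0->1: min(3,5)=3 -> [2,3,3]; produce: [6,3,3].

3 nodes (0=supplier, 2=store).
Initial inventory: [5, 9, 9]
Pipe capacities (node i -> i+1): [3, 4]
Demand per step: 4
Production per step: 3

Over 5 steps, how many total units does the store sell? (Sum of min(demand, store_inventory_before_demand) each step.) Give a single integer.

Step 1: sold=4 (running total=4) -> [5 8 9]
Step 2: sold=4 (running total=8) -> [5 7 9]
Step 3: sold=4 (running total=12) -> [5 6 9]
Step 4: sold=4 (running total=16) -> [5 5 9]
Step 5: sold=4 (running total=20) -> [5 4 9]

Answer: 20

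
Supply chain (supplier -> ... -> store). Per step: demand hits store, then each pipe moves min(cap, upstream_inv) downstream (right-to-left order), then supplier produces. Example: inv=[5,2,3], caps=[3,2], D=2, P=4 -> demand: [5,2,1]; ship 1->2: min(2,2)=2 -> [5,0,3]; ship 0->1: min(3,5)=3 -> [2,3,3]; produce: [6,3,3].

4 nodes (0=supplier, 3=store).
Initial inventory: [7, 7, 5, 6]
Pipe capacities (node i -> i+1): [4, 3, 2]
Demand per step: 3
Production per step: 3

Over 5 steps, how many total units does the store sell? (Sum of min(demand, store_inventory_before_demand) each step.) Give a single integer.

Answer: 14

Derivation:
Step 1: sold=3 (running total=3) -> [6 8 6 5]
Step 2: sold=3 (running total=6) -> [5 9 7 4]
Step 3: sold=3 (running total=9) -> [4 10 8 3]
Step 4: sold=3 (running total=12) -> [3 11 9 2]
Step 5: sold=2 (running total=14) -> [3 11 10 2]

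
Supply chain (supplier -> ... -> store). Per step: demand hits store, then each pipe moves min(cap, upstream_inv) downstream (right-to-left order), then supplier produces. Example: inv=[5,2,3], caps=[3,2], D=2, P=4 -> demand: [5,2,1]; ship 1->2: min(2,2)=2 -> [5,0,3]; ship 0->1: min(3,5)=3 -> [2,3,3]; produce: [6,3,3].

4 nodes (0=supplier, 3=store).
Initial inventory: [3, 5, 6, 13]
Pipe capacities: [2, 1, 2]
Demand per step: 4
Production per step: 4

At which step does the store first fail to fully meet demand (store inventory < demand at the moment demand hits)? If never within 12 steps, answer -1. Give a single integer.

Step 1: demand=4,sold=4 ship[2->3]=2 ship[1->2]=1 ship[0->1]=2 prod=4 -> [5 6 5 11]
Step 2: demand=4,sold=4 ship[2->3]=2 ship[1->2]=1 ship[0->1]=2 prod=4 -> [7 7 4 9]
Step 3: demand=4,sold=4 ship[2->3]=2 ship[1->2]=1 ship[0->1]=2 prod=4 -> [9 8 3 7]
Step 4: demand=4,sold=4 ship[2->3]=2 ship[1->2]=1 ship[0->1]=2 prod=4 -> [11 9 2 5]
Step 5: demand=4,sold=4 ship[2->3]=2 ship[1->2]=1 ship[0->1]=2 prod=4 -> [13 10 1 3]
Step 6: demand=4,sold=3 ship[2->3]=1 ship[1->2]=1 ship[0->1]=2 prod=4 -> [15 11 1 1]
Step 7: demand=4,sold=1 ship[2->3]=1 ship[1->2]=1 ship[0->1]=2 prod=4 -> [17 12 1 1]
Step 8: demand=4,sold=1 ship[2->3]=1 ship[1->2]=1 ship[0->1]=2 prod=4 -> [19 13 1 1]
Step 9: demand=4,sold=1 ship[2->3]=1 ship[1->2]=1 ship[0->1]=2 prod=4 -> [21 14 1 1]
Step 10: demand=4,sold=1 ship[2->3]=1 ship[1->2]=1 ship[0->1]=2 prod=4 -> [23 15 1 1]
Step 11: demand=4,sold=1 ship[2->3]=1 ship[1->2]=1 ship[0->1]=2 prod=4 -> [25 16 1 1]
Step 12: demand=4,sold=1 ship[2->3]=1 ship[1->2]=1 ship[0->1]=2 prod=4 -> [27 17 1 1]
First stockout at step 6

6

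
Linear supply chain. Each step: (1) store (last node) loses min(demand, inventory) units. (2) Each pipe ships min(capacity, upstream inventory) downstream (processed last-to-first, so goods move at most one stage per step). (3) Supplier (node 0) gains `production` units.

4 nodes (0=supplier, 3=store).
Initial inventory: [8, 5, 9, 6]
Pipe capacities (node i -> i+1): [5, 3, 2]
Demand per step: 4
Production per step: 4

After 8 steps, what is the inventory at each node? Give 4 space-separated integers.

Step 1: demand=4,sold=4 ship[2->3]=2 ship[1->2]=3 ship[0->1]=5 prod=4 -> inv=[7 7 10 4]
Step 2: demand=4,sold=4 ship[2->3]=2 ship[1->2]=3 ship[0->1]=5 prod=4 -> inv=[6 9 11 2]
Step 3: demand=4,sold=2 ship[2->3]=2 ship[1->2]=3 ship[0->1]=5 prod=4 -> inv=[5 11 12 2]
Step 4: demand=4,sold=2 ship[2->3]=2 ship[1->2]=3 ship[0->1]=5 prod=4 -> inv=[4 13 13 2]
Step 5: demand=4,sold=2 ship[2->3]=2 ship[1->2]=3 ship[0->1]=4 prod=4 -> inv=[4 14 14 2]
Step 6: demand=4,sold=2 ship[2->3]=2 ship[1->2]=3 ship[0->1]=4 prod=4 -> inv=[4 15 15 2]
Step 7: demand=4,sold=2 ship[2->3]=2 ship[1->2]=3 ship[0->1]=4 prod=4 -> inv=[4 16 16 2]
Step 8: demand=4,sold=2 ship[2->3]=2 ship[1->2]=3 ship[0->1]=4 prod=4 -> inv=[4 17 17 2]

4 17 17 2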